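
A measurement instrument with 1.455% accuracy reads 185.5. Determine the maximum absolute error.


Absolute error = (accuracy% / 100) * reading.
Error = (1.455 / 100) * 185.5
Error = 0.01455 * 185.5
Error = 2.699

2.699


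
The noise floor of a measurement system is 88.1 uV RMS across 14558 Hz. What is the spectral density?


Noise spectral density = Vrms / sqrt(BW).
NSD = 88.1 / sqrt(14558)
NSD = 88.1 / 120.6565
NSD = 0.7302 uV/sqrt(Hz)

0.7302 uV/sqrt(Hz)


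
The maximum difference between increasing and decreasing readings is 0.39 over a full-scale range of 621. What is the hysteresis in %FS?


Hysteresis = (max difference / full scale) * 100%.
H = (0.39 / 621) * 100
H = 0.063 %FS

0.063 %FS


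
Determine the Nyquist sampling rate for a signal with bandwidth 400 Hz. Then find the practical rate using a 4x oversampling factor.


By Nyquist theorem, fs_min = 2 * fmax.
fs_min = 2 * 400 = 800 Hz
Practical rate = 4 * fs_min = 4 * 800 = 3200 Hz

fs_min = 800 Hz, fs_practical = 3200 Hz


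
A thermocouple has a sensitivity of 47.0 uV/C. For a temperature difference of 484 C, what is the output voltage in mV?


The thermocouple output V = sensitivity * dT.
V = 47.0 uV/C * 484 C
V = 22748.0 uV
V = 22.748 mV

22.748 mV


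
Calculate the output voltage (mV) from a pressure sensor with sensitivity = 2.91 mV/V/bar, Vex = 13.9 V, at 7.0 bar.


Output = sensitivity * Vex * P.
Vout = 2.91 * 13.9 * 7.0
Vout = 40.449 * 7.0
Vout = 283.14 mV

283.14 mV


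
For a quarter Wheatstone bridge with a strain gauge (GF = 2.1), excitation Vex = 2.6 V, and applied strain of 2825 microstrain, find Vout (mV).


Quarter bridge output: Vout = (GF * epsilon * Vex) / 4.
Vout = (2.1 * 2825e-6 * 2.6) / 4
Vout = 0.0154245 / 4 V
Vout = 0.00385612 V = 3.8561 mV

3.8561 mV


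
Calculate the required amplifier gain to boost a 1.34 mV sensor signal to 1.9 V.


Gain = Vout / Vin (converting to same units).
G = 1.9 V / 1.34 mV
G = 1900.0 mV / 1.34 mV
G = 1417.91

1417.91


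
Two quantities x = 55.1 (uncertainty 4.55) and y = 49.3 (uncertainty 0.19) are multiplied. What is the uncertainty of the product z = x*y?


For a product z = x*y, the relative uncertainty is:
uz/z = sqrt((ux/x)^2 + (uy/y)^2)
Relative uncertainties: ux/x = 4.55/55.1 = 0.082577
uy/y = 0.19/49.3 = 0.003854
z = 55.1 * 49.3 = 2716.4
uz = 2716.4 * sqrt(0.082577^2 + 0.003854^2) = 224.559

224.559


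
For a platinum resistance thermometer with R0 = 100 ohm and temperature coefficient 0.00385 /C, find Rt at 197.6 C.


The RTD equation: Rt = R0 * (1 + alpha * T).
Rt = 100 * (1 + 0.00385 * 197.6)
Rt = 100 * (1 + 0.76076)
Rt = 100 * 1.76076
Rt = 176.076 ohm

176.076 ohm


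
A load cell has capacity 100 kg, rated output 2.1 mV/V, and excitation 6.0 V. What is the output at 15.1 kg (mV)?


Vout = rated_output * Vex * (load / capacity).
Vout = 2.1 * 6.0 * (15.1 / 100)
Vout = 2.1 * 6.0 * 0.151
Vout = 1.903 mV

1.903 mV


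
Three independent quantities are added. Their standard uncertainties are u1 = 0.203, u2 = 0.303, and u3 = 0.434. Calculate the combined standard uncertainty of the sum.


For a sum of independent quantities, uc = sqrt(u1^2 + u2^2 + u3^2).
uc = sqrt(0.203^2 + 0.303^2 + 0.434^2)
uc = sqrt(0.041209 + 0.091809 + 0.188356)
uc = 0.5669

0.5669


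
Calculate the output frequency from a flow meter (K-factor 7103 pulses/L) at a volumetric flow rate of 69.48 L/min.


Frequency = K * Q / 60 (converting L/min to L/s).
f = 7103 * 69.48 / 60
f = 493516.44 / 60
f = 8225.27 Hz

8225.27 Hz


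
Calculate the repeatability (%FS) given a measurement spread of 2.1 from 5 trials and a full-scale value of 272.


Repeatability = (spread / full scale) * 100%.
R = (2.1 / 272) * 100
R = 0.772 %FS

0.772 %FS


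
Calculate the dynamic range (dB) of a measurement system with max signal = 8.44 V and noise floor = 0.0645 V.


Dynamic range = 20 * log10(Vmax / Vnoise).
DR = 20 * log10(8.44 / 0.0645)
DR = 20 * log10(130.85)
DR = 42.34 dB

42.34 dB


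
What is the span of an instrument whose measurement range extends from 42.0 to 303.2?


Span = upper range - lower range.
Span = 303.2 - (42.0)
Span = 261.2

261.2


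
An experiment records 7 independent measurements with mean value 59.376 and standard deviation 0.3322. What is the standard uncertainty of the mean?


The standard uncertainty for Type A evaluation is u = s / sqrt(n).
u = 0.3322 / sqrt(7)
u = 0.3322 / 2.6458
u = 0.1256

0.1256


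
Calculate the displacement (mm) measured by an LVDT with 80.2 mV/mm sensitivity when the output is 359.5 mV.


Displacement = Vout / sensitivity.
d = 359.5 / 80.2
d = 4.483 mm

4.483 mm


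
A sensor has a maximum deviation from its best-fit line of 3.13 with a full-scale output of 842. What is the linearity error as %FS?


Linearity error = (max deviation / full scale) * 100%.
Linearity = (3.13 / 842) * 100
Linearity = 0.372 %FS

0.372 %FS


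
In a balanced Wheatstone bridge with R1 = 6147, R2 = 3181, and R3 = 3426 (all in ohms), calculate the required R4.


At balance: R1*R4 = R2*R3, so R4 = R2*R3/R1.
R4 = 3181 * 3426 / 6147
R4 = 10898106 / 6147
R4 = 1772.91 ohm

1772.91 ohm


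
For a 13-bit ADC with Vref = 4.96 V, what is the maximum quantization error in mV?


The maximum quantization error is +/- LSB/2.
LSB = Vref / 2^n = 4.96 / 8192 = 0.00060547 V
Max error = LSB / 2 = 0.00060547 / 2 = 0.00030273 V
Max error = 0.3027 mV

0.3027 mV


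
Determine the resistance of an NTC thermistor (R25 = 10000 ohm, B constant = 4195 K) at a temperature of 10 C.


NTC thermistor equation: Rt = R25 * exp(B * (1/T - 1/T25)).
T in Kelvin: 283.15 K, T25 = 298.15 K
1/T - 1/T25 = 1/283.15 - 1/298.15 = 0.00017768
B * (1/T - 1/T25) = 4195 * 0.00017768 = 0.7454
Rt = 10000 * exp(0.7454) = 21072.2 ohm

21072.2 ohm


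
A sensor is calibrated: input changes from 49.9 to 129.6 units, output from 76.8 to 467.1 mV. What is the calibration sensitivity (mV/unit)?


Sensitivity = (y2 - y1) / (x2 - x1).
S = (467.1 - 76.8) / (129.6 - 49.9)
S = 390.3 / 79.7
S = 4.8971 mV/unit

4.8971 mV/unit


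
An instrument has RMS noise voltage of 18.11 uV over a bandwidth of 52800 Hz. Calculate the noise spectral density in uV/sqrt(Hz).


Noise spectral density = Vrms / sqrt(BW).
NSD = 18.11 / sqrt(52800)
NSD = 18.11 / 229.7825
NSD = 0.0788 uV/sqrt(Hz)

0.0788 uV/sqrt(Hz)


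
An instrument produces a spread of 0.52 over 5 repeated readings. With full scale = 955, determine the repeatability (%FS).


Repeatability = (spread / full scale) * 100%.
R = (0.52 / 955) * 100
R = 0.054 %FS

0.054 %FS


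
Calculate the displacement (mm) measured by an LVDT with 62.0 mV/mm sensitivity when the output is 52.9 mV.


Displacement = Vout / sensitivity.
d = 52.9 / 62.0
d = 0.853 mm

0.853 mm


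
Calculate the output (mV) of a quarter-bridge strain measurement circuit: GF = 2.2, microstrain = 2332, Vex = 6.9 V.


Quarter bridge output: Vout = (GF * epsilon * Vex) / 4.
Vout = (2.2 * 2332e-6 * 6.9) / 4
Vout = 0.03539976 / 4 V
Vout = 0.00884994 V = 8.8499 mV

8.8499 mV


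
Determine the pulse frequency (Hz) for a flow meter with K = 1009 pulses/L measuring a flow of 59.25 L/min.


Frequency = K * Q / 60 (converting L/min to L/s).
f = 1009 * 59.25 / 60
f = 59783.25 / 60
f = 996.39 Hz

996.39 Hz


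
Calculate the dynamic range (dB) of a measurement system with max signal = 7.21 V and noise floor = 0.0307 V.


Dynamic range = 20 * log10(Vmax / Vnoise).
DR = 20 * log10(7.21 / 0.0307)
DR = 20 * log10(234.85)
DR = 47.42 dB

47.42 dB


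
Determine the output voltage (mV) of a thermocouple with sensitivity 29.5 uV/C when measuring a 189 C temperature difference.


The thermocouple output V = sensitivity * dT.
V = 29.5 uV/C * 189 C
V = 5575.5 uV
V = 5.575 mV

5.575 mV


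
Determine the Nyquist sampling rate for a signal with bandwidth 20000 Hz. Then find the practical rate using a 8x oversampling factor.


By Nyquist theorem, fs_min = 2 * fmax.
fs_min = 2 * 20000 = 40000 Hz
Practical rate = 8 * fs_min = 8 * 40000 = 320000 Hz

fs_min = 40000 Hz, fs_practical = 320000 Hz


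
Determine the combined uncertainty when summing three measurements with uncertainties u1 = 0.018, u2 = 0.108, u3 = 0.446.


For a sum of independent quantities, uc = sqrt(u1^2 + u2^2 + u3^2).
uc = sqrt(0.018^2 + 0.108^2 + 0.446^2)
uc = sqrt(0.000324 + 0.011664 + 0.198916)
uc = 0.4592

0.4592


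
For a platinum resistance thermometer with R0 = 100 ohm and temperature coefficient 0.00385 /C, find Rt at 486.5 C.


The RTD equation: Rt = R0 * (1 + alpha * T).
Rt = 100 * (1 + 0.00385 * 486.5)
Rt = 100 * (1 + 1.873025)
Rt = 100 * 2.873025
Rt = 287.303 ohm

287.303 ohm


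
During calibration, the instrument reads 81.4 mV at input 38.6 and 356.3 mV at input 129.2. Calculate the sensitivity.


Sensitivity = (y2 - y1) / (x2 - x1).
S = (356.3 - 81.4) / (129.2 - 38.6)
S = 274.9 / 90.6
S = 3.0342 mV/unit

3.0342 mV/unit


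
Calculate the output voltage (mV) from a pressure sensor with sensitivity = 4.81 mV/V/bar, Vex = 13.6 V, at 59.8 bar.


Output = sensitivity * Vex * P.
Vout = 4.81 * 13.6 * 59.8
Vout = 65.416 * 59.8
Vout = 3911.88 mV

3911.88 mV


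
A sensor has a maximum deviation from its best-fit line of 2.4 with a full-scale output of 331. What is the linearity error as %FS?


Linearity error = (max deviation / full scale) * 100%.
Linearity = (2.4 / 331) * 100
Linearity = 0.725 %FS

0.725 %FS


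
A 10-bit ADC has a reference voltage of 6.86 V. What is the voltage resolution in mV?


The resolution (LSB) of an ADC is Vref / 2^n.
LSB = 6.86 / 2^10
LSB = 6.86 / 1024
LSB = 0.00669922 V = 6.69921875 mV

6.69921875 mV


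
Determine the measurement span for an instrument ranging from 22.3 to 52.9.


Span = upper range - lower range.
Span = 52.9 - (22.3)
Span = 30.6

30.6


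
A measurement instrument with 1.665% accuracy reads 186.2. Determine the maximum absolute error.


Absolute error = (accuracy% / 100) * reading.
Error = (1.665 / 100) * 186.2
Error = 0.01665 * 186.2
Error = 3.1002

3.1002


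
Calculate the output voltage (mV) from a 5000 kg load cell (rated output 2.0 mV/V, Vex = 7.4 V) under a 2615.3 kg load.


Vout = rated_output * Vex * (load / capacity).
Vout = 2.0 * 7.4 * (2615.3 / 5000)
Vout = 2.0 * 7.4 * 0.52306
Vout = 7.741 mV

7.741 mV


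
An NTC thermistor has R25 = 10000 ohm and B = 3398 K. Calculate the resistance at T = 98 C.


NTC thermistor equation: Rt = R25 * exp(B * (1/T - 1/T25)).
T in Kelvin: 371.15 K, T25 = 298.15 K
1/T - 1/T25 = 1/371.15 - 1/298.15 = -0.00065969
B * (1/T - 1/T25) = 3398 * -0.00065969 = -2.2416
Rt = 10000 * exp(-2.2416) = 1062.9 ohm

1062.9 ohm


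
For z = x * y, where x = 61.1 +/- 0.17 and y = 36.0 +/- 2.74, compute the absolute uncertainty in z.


For a product z = x*y, the relative uncertainty is:
uz/z = sqrt((ux/x)^2 + (uy/y)^2)
Relative uncertainties: ux/x = 0.17/61.1 = 0.002782
uy/y = 2.74/36.0 = 0.076111
z = 61.1 * 36.0 = 2199.6
uz = 2199.6 * sqrt(0.002782^2 + 0.076111^2) = 167.526

167.526


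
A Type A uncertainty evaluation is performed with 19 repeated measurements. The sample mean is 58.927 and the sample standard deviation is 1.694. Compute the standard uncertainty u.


The standard uncertainty for Type A evaluation is u = s / sqrt(n).
u = 1.694 / sqrt(19)
u = 1.694 / 4.3589
u = 0.3886

0.3886


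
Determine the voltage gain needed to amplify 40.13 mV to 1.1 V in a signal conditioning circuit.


Gain = Vout / Vin (converting to same units).
G = 1.1 V / 40.13 mV
G = 1100.0 mV / 40.13 mV
G = 27.41

27.41


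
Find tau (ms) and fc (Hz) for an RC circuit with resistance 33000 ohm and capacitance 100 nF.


Time constant: tau = R * C.
tau = 33000 * 1.00e-07 = 0.0033 s
tau = 3.3 ms
Cutoff frequency: fc = 1 / (2*pi*R*C).
fc = 1 / (2*pi*0.0033) = 48.23 Hz

tau = 3.3 ms, fc = 48.23 Hz


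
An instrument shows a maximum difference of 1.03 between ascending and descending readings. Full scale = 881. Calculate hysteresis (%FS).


Hysteresis = (max difference / full scale) * 100%.
H = (1.03 / 881) * 100
H = 0.117 %FS

0.117 %FS


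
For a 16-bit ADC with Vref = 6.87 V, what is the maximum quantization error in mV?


The maximum quantization error is +/- LSB/2.
LSB = Vref / 2^n = 6.87 / 65536 = 0.00010483 V
Max error = LSB / 2 = 0.00010483 / 2 = 5.241e-05 V
Max error = 0.0524 mV

0.0524 mV


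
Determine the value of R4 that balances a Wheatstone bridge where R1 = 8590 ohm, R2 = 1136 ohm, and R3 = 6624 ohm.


At balance: R1*R4 = R2*R3, so R4 = R2*R3/R1.
R4 = 1136 * 6624 / 8590
R4 = 7524864 / 8590
R4 = 876.0 ohm

876.0 ohm


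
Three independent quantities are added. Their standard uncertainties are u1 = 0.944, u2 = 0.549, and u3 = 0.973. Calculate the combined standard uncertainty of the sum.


For a sum of independent quantities, uc = sqrt(u1^2 + u2^2 + u3^2).
uc = sqrt(0.944^2 + 0.549^2 + 0.973^2)
uc = sqrt(0.891136 + 0.301401 + 0.946729)
uc = 1.4626

1.4626


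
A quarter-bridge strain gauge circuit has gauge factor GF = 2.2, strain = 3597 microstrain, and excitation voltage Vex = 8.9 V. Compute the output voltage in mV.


Quarter bridge output: Vout = (GF * epsilon * Vex) / 4.
Vout = (2.2 * 3597e-6 * 8.9) / 4
Vout = 0.07042926 / 4 V
Vout = 0.01760732 V = 17.6073 mV

17.6073 mV


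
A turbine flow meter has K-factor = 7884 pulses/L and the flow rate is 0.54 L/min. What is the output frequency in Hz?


Frequency = K * Q / 60 (converting L/min to L/s).
f = 7884 * 0.54 / 60
f = 4257.36 / 60
f = 70.96 Hz

70.96 Hz


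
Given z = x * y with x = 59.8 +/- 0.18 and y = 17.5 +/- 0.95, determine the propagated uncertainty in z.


For a product z = x*y, the relative uncertainty is:
uz/z = sqrt((ux/x)^2 + (uy/y)^2)
Relative uncertainties: ux/x = 0.18/59.8 = 0.00301
uy/y = 0.95/17.5 = 0.054286
z = 59.8 * 17.5 = 1046.5
uz = 1046.5 * sqrt(0.00301^2 + 0.054286^2) = 56.897

56.897


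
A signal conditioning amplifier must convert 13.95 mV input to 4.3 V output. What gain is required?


Gain = Vout / Vin (converting to same units).
G = 4.3 V / 13.95 mV
G = 4300.0 mV / 13.95 mV
G = 308.24

308.24


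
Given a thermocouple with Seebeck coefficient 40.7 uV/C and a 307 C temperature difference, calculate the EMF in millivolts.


The thermocouple output V = sensitivity * dT.
V = 40.7 uV/C * 307 C
V = 12494.9 uV
V = 12.495 mV

12.495 mV


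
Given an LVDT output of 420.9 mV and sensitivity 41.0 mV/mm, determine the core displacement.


Displacement = Vout / sensitivity.
d = 420.9 / 41.0
d = 10.266 mm

10.266 mm


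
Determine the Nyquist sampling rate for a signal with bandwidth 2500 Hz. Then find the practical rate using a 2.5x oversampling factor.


By Nyquist theorem, fs_min = 2 * fmax.
fs_min = 2 * 2500 = 5000 Hz
Practical rate = 2.5 * fs_min = 2.5 * 5000 = 12500 Hz

fs_min = 5000 Hz, fs_practical = 12500 Hz


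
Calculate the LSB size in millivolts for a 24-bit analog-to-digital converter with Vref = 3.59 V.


The resolution (LSB) of an ADC is Vref / 2^n.
LSB = 3.59 / 2^24
LSB = 3.59 / 16777216
LSB = 2.1e-07 V = 0.00021398 mV

0.00021398 mV


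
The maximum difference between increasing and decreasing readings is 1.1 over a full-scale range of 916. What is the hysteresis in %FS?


Hysteresis = (max difference / full scale) * 100%.
H = (1.1 / 916) * 100
H = 0.12 %FS

0.12 %FS


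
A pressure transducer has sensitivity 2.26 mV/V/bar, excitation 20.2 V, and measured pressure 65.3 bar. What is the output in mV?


Output = sensitivity * Vex * P.
Vout = 2.26 * 20.2 * 65.3
Vout = 45.652 * 65.3
Vout = 2981.08 mV

2981.08 mV


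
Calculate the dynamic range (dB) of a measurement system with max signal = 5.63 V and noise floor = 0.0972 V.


Dynamic range = 20 * log10(Vmax / Vnoise).
DR = 20 * log10(5.63 / 0.0972)
DR = 20 * log10(57.92)
DR = 35.26 dB

35.26 dB


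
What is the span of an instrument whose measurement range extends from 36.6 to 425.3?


Span = upper range - lower range.
Span = 425.3 - (36.6)
Span = 388.7

388.7


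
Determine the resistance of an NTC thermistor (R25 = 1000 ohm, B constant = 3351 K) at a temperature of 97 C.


NTC thermistor equation: Rt = R25 * exp(B * (1/T - 1/T25)).
T in Kelvin: 370.15 K, T25 = 298.15 K
1/T - 1/T25 = 1/370.15 - 1/298.15 = -0.00065241
B * (1/T - 1/T25) = 3351 * -0.00065241 = -2.1862
Rt = 1000 * exp(-2.1862) = 112.3 ohm

112.3 ohm


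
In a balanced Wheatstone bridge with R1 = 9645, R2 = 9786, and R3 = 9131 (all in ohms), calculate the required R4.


At balance: R1*R4 = R2*R3, so R4 = R2*R3/R1.
R4 = 9786 * 9131 / 9645
R4 = 89355966 / 9645
R4 = 9264.49 ohm

9264.49 ohm


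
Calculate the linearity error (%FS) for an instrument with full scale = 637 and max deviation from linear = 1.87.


Linearity error = (max deviation / full scale) * 100%.
Linearity = (1.87 / 637) * 100
Linearity = 0.294 %FS

0.294 %FS


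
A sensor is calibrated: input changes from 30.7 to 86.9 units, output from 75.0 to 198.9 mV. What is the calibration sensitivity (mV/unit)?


Sensitivity = (y2 - y1) / (x2 - x1).
S = (198.9 - 75.0) / (86.9 - 30.7)
S = 123.9 / 56.2
S = 2.2046 mV/unit

2.2046 mV/unit


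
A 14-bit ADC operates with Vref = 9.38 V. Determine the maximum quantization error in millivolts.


The maximum quantization error is +/- LSB/2.
LSB = Vref / 2^n = 9.38 / 16384 = 0.00057251 V
Max error = LSB / 2 = 0.00057251 / 2 = 0.00028625 V
Max error = 0.2863 mV

0.2863 mV


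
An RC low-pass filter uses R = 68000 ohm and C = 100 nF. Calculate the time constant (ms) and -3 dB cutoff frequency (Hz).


Time constant: tau = R * C.
tau = 68000 * 1.00e-07 = 0.0068 s
tau = 6.8 ms
Cutoff frequency: fc = 1 / (2*pi*R*C).
fc = 1 / (2*pi*0.0068) = 23.41 Hz

tau = 6.8 ms, fc = 23.41 Hz


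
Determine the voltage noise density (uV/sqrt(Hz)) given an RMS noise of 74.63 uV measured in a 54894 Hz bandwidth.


Noise spectral density = Vrms / sqrt(BW).
NSD = 74.63 / sqrt(54894)
NSD = 74.63 / 234.2947
NSD = 0.3185 uV/sqrt(Hz)

0.3185 uV/sqrt(Hz)


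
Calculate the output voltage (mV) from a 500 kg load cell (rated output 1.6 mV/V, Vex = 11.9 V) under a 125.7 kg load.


Vout = rated_output * Vex * (load / capacity).
Vout = 1.6 * 11.9 * (125.7 / 500)
Vout = 1.6 * 11.9 * 0.2514
Vout = 4.787 mV

4.787 mV


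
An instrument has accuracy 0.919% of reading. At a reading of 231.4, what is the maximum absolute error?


Absolute error = (accuracy% / 100) * reading.
Error = (0.919 / 100) * 231.4
Error = 0.00919 * 231.4
Error = 2.1266

2.1266


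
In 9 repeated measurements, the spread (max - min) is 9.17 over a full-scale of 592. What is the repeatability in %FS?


Repeatability = (spread / full scale) * 100%.
R = (9.17 / 592) * 100
R = 1.549 %FS

1.549 %FS


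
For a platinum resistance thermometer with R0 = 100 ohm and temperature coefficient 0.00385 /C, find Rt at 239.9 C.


The RTD equation: Rt = R0 * (1 + alpha * T).
Rt = 100 * (1 + 0.00385 * 239.9)
Rt = 100 * (1 + 0.923615)
Rt = 100 * 1.923615
Rt = 192.362 ohm

192.362 ohm


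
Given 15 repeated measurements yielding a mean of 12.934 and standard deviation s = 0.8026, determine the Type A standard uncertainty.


The standard uncertainty for Type A evaluation is u = s / sqrt(n).
u = 0.8026 / sqrt(15)
u = 0.8026 / 3.873
u = 0.2072

0.2072


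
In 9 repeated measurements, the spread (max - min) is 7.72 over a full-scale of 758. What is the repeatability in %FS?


Repeatability = (spread / full scale) * 100%.
R = (7.72 / 758) * 100
R = 1.018 %FS

1.018 %FS


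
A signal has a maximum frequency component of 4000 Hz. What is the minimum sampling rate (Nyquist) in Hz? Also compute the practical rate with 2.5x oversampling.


By Nyquist theorem, fs_min = 2 * fmax.
fs_min = 2 * 4000 = 8000 Hz
Practical rate = 2.5 * fs_min = 2.5 * 8000 = 20000 Hz

fs_min = 8000 Hz, fs_practical = 20000 Hz


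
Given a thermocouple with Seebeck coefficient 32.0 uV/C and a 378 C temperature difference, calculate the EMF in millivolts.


The thermocouple output V = sensitivity * dT.
V = 32.0 uV/C * 378 C
V = 12096.0 uV
V = 12.096 mV

12.096 mV


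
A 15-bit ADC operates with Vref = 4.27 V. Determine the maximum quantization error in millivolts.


The maximum quantization error is +/- LSB/2.
LSB = Vref / 2^n = 4.27 / 32768 = 0.00013031 V
Max error = LSB / 2 = 0.00013031 / 2 = 6.516e-05 V
Max error = 0.0652 mV

0.0652 mV


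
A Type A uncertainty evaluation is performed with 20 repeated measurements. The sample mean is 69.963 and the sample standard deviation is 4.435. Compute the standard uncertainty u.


The standard uncertainty for Type A evaluation is u = s / sqrt(n).
u = 4.435 / sqrt(20)
u = 4.435 / 4.4721
u = 0.9917

0.9917


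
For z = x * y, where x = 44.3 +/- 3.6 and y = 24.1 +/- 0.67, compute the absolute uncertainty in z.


For a product z = x*y, the relative uncertainty is:
uz/z = sqrt((ux/x)^2 + (uy/y)^2)
Relative uncertainties: ux/x = 3.6/44.3 = 0.081264
uy/y = 0.67/24.1 = 0.027801
z = 44.3 * 24.1 = 1067.6
uz = 1067.6 * sqrt(0.081264^2 + 0.027801^2) = 91.697

91.697


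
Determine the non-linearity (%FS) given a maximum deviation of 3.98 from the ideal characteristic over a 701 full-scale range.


Linearity error = (max deviation / full scale) * 100%.
Linearity = (3.98 / 701) * 100
Linearity = 0.568 %FS

0.568 %FS


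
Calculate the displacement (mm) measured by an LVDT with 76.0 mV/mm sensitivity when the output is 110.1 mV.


Displacement = Vout / sensitivity.
d = 110.1 / 76.0
d = 1.449 mm

1.449 mm


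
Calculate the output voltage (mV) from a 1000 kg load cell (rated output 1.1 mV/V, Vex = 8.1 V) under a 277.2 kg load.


Vout = rated_output * Vex * (load / capacity).
Vout = 1.1 * 8.1 * (277.2 / 1000)
Vout = 1.1 * 8.1 * 0.2772
Vout = 2.47 mV

2.47 mV


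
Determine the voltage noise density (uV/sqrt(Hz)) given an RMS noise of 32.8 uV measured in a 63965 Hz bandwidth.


Noise spectral density = Vrms / sqrt(BW).
NSD = 32.8 / sqrt(63965)
NSD = 32.8 / 252.913
NSD = 0.1297 uV/sqrt(Hz)

0.1297 uV/sqrt(Hz)


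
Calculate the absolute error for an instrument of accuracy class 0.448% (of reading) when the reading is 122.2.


Absolute error = (accuracy% / 100) * reading.
Error = (0.448 / 100) * 122.2
Error = 0.00448 * 122.2
Error = 0.5475

0.5475


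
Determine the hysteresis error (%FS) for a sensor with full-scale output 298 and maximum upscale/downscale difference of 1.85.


Hysteresis = (max difference / full scale) * 100%.
H = (1.85 / 298) * 100
H = 0.621 %FS

0.621 %FS


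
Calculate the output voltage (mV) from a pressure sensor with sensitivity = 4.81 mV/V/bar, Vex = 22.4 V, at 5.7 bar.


Output = sensitivity * Vex * P.
Vout = 4.81 * 22.4 * 5.7
Vout = 107.744 * 5.7
Vout = 614.14 mV

614.14 mV


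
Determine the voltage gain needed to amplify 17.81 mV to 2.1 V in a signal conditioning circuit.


Gain = Vout / Vin (converting to same units).
G = 2.1 V / 17.81 mV
G = 2100.0 mV / 17.81 mV
G = 117.91

117.91


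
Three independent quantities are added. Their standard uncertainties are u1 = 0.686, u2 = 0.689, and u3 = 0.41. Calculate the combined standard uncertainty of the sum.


For a sum of independent quantities, uc = sqrt(u1^2 + u2^2 + u3^2).
uc = sqrt(0.686^2 + 0.689^2 + 0.41^2)
uc = sqrt(0.470596 + 0.474721 + 0.1681)
uc = 1.0552

1.0552


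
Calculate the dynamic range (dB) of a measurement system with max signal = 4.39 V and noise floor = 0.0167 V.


Dynamic range = 20 * log10(Vmax / Vnoise).
DR = 20 * log10(4.39 / 0.0167)
DR = 20 * log10(262.87)
DR = 48.39 dB

48.39 dB


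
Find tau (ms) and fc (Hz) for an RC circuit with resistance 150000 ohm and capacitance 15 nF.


Time constant: tau = R * C.
tau = 150000 * 1.50e-08 = 0.00225 s
tau = 2.25 ms
Cutoff frequency: fc = 1 / (2*pi*R*C).
fc = 1 / (2*pi*0.00225) = 70.74 Hz

tau = 2.25 ms, fc = 70.74 Hz


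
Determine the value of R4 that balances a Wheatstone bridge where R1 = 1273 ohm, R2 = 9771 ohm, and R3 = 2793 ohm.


At balance: R1*R4 = R2*R3, so R4 = R2*R3/R1.
R4 = 9771 * 2793 / 1273
R4 = 27290403 / 1273
R4 = 21437.87 ohm

21437.87 ohm


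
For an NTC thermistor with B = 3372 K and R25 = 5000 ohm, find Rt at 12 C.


NTC thermistor equation: Rt = R25 * exp(B * (1/T - 1/T25)).
T in Kelvin: 285.15 K, T25 = 298.15 K
1/T - 1/T25 = 1/285.15 - 1/298.15 = 0.00015291
B * (1/T - 1/T25) = 3372 * 0.00015291 = 0.5156
Rt = 5000 * exp(0.5156) = 8373.3 ohm

8373.3 ohm


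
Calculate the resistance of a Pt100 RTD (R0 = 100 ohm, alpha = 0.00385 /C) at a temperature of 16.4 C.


The RTD equation: Rt = R0 * (1 + alpha * T).
Rt = 100 * (1 + 0.00385 * 16.4)
Rt = 100 * (1 + 0.06314)
Rt = 100 * 1.06314
Rt = 106.314 ohm

106.314 ohm


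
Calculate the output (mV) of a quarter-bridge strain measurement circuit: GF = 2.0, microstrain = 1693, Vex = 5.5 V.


Quarter bridge output: Vout = (GF * epsilon * Vex) / 4.
Vout = (2.0 * 1693e-6 * 5.5) / 4
Vout = 0.018623 / 4 V
Vout = 0.00465575 V = 4.6557 mV

4.6557 mV


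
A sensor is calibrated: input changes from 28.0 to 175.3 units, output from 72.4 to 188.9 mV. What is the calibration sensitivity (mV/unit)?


Sensitivity = (y2 - y1) / (x2 - x1).
S = (188.9 - 72.4) / (175.3 - 28.0)
S = 116.5 / 147.3
S = 0.7909 mV/unit

0.7909 mV/unit


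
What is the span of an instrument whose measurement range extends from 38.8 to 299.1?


Span = upper range - lower range.
Span = 299.1 - (38.8)
Span = 260.3

260.3


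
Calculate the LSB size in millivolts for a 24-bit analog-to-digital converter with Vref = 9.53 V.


The resolution (LSB) of an ADC is Vref / 2^n.
LSB = 9.53 / 2^24
LSB = 9.53 / 16777216
LSB = 5.7e-07 V = 0.00056803 mV

0.00056803 mV


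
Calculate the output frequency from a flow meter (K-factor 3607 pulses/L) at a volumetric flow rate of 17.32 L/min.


Frequency = K * Q / 60 (converting L/min to L/s).
f = 3607 * 17.32 / 60
f = 62473.24 / 60
f = 1041.22 Hz

1041.22 Hz


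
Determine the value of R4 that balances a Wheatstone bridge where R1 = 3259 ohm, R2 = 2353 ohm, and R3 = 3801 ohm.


At balance: R1*R4 = R2*R3, so R4 = R2*R3/R1.
R4 = 2353 * 3801 / 3259
R4 = 8943753 / 3259
R4 = 2744.32 ohm

2744.32 ohm


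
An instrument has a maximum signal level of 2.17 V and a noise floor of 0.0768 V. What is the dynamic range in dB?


Dynamic range = 20 * log10(Vmax / Vnoise).
DR = 20 * log10(2.17 / 0.0768)
DR = 20 * log10(28.26)
DR = 29.02 dB

29.02 dB


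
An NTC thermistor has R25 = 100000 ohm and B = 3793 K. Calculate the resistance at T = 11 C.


NTC thermistor equation: Rt = R25 * exp(B * (1/T - 1/T25)).
T in Kelvin: 284.15 K, T25 = 298.15 K
1/T - 1/T25 = 1/284.15 - 1/298.15 = 0.00016525
B * (1/T - 1/T25) = 3793 * 0.00016525 = 0.6268
Rt = 100000 * exp(0.6268) = 187161.0 ohm

187161.0 ohm


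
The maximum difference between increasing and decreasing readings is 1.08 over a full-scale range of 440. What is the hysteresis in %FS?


Hysteresis = (max difference / full scale) * 100%.
H = (1.08 / 440) * 100
H = 0.245 %FS

0.245 %FS


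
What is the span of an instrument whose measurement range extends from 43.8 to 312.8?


Span = upper range - lower range.
Span = 312.8 - (43.8)
Span = 269.0

269.0


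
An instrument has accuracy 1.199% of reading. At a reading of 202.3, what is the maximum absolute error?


Absolute error = (accuracy% / 100) * reading.
Error = (1.199 / 100) * 202.3
Error = 0.01199 * 202.3
Error = 2.4256

2.4256


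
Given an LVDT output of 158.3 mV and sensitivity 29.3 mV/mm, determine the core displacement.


Displacement = Vout / sensitivity.
d = 158.3 / 29.3
d = 5.403 mm

5.403 mm


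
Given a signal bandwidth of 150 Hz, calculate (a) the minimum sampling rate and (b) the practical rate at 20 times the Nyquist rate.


By Nyquist theorem, fs_min = 2 * fmax.
fs_min = 2 * 150 = 300 Hz
Practical rate = 20 * fs_min = 20 * 300 = 6000 Hz

fs_min = 300 Hz, fs_practical = 6000 Hz


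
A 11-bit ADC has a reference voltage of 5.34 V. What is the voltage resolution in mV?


The resolution (LSB) of an ADC is Vref / 2^n.
LSB = 5.34 / 2^11
LSB = 5.34 / 2048
LSB = 0.00260742 V = 2.60742188 mV

2.60742188 mV


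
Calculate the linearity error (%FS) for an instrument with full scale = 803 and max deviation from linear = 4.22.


Linearity error = (max deviation / full scale) * 100%.
Linearity = (4.22 / 803) * 100
Linearity = 0.526 %FS

0.526 %FS


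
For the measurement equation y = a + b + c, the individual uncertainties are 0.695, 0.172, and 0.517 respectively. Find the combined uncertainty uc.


For a sum of independent quantities, uc = sqrt(u1^2 + u2^2 + u3^2).
uc = sqrt(0.695^2 + 0.172^2 + 0.517^2)
uc = sqrt(0.483025 + 0.029584 + 0.267289)
uc = 0.8831

0.8831


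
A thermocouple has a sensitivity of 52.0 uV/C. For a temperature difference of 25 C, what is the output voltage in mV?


The thermocouple output V = sensitivity * dT.
V = 52.0 uV/C * 25 C
V = 1300.0 uV
V = 1.3 mV

1.3 mV


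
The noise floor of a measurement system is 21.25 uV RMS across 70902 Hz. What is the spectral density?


Noise spectral density = Vrms / sqrt(BW).
NSD = 21.25 / sqrt(70902)
NSD = 21.25 / 266.2743
NSD = 0.0798 uV/sqrt(Hz)

0.0798 uV/sqrt(Hz)


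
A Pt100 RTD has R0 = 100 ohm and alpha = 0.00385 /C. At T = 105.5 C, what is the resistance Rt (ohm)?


The RTD equation: Rt = R0 * (1 + alpha * T).
Rt = 100 * (1 + 0.00385 * 105.5)
Rt = 100 * (1 + 0.406175)
Rt = 100 * 1.406175
Rt = 140.618 ohm

140.618 ohm


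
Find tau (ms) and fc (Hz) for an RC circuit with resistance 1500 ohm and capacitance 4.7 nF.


Time constant: tau = R * C.
tau = 1500 * 4.70e-09 = 7.05e-06 s
tau = 0.0071 ms
Cutoff frequency: fc = 1 / (2*pi*R*C).
fc = 1 / (2*pi*7.05e-06) = 22575.17 Hz

tau = 0.0071 ms, fc = 22575.17 Hz


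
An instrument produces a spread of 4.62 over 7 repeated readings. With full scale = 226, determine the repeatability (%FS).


Repeatability = (spread / full scale) * 100%.
R = (4.62 / 226) * 100
R = 2.044 %FS

2.044 %FS


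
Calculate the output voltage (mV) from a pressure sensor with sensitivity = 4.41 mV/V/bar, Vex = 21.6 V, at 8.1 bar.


Output = sensitivity * Vex * P.
Vout = 4.41 * 21.6 * 8.1
Vout = 95.256 * 8.1
Vout = 771.57 mV

771.57 mV


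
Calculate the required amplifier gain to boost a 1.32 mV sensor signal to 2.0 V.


Gain = Vout / Vin (converting to same units).
G = 2.0 V / 1.32 mV
G = 2000.0 mV / 1.32 mV
G = 1515.15

1515.15


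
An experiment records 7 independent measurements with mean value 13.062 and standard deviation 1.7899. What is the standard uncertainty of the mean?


The standard uncertainty for Type A evaluation is u = s / sqrt(n).
u = 1.7899 / sqrt(7)
u = 1.7899 / 2.6458
u = 0.6765

0.6765


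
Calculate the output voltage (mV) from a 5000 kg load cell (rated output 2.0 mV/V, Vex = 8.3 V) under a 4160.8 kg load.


Vout = rated_output * Vex * (load / capacity).
Vout = 2.0 * 8.3 * (4160.8 / 5000)
Vout = 2.0 * 8.3 * 0.83216
Vout = 13.814 mV

13.814 mV


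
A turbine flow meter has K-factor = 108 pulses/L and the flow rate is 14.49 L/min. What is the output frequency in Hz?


Frequency = K * Q / 60 (converting L/min to L/s).
f = 108 * 14.49 / 60
f = 1564.92 / 60
f = 26.08 Hz

26.08 Hz


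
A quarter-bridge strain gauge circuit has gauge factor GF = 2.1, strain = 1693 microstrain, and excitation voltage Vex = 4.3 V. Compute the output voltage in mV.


Quarter bridge output: Vout = (GF * epsilon * Vex) / 4.
Vout = (2.1 * 1693e-6 * 4.3) / 4
Vout = 0.01528779 / 4 V
Vout = 0.00382195 V = 3.8219 mV

3.8219 mV


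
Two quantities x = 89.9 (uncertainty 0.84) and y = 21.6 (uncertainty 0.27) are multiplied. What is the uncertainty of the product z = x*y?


For a product z = x*y, the relative uncertainty is:
uz/z = sqrt((ux/x)^2 + (uy/y)^2)
Relative uncertainties: ux/x = 0.84/89.9 = 0.009344
uy/y = 0.27/21.6 = 0.0125
z = 89.9 * 21.6 = 1941.8
uz = 1941.8 * sqrt(0.009344^2 + 0.0125^2) = 30.305

30.305


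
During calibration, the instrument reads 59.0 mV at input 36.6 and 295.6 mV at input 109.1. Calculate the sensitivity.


Sensitivity = (y2 - y1) / (x2 - x1).
S = (295.6 - 59.0) / (109.1 - 36.6)
S = 236.6 / 72.5
S = 3.2634 mV/unit

3.2634 mV/unit


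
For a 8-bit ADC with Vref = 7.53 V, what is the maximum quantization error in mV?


The maximum quantization error is +/- LSB/2.
LSB = Vref / 2^n = 7.53 / 256 = 0.02941406 V
Max error = LSB / 2 = 0.02941406 / 2 = 0.01470703 V
Max error = 14.707 mV

14.707 mV


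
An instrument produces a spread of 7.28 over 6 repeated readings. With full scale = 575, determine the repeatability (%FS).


Repeatability = (spread / full scale) * 100%.
R = (7.28 / 575) * 100
R = 1.266 %FS

1.266 %FS


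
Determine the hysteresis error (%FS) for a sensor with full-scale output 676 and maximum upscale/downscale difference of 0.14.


Hysteresis = (max difference / full scale) * 100%.
H = (0.14 / 676) * 100
H = 0.021 %FS

0.021 %FS


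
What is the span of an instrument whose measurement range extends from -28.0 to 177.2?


Span = upper range - lower range.
Span = 177.2 - (-28.0)
Span = 205.2

205.2


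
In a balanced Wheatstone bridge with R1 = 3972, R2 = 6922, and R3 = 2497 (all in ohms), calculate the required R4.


At balance: R1*R4 = R2*R3, so R4 = R2*R3/R1.
R4 = 6922 * 2497 / 3972
R4 = 17284234 / 3972
R4 = 4351.52 ohm

4351.52 ohm


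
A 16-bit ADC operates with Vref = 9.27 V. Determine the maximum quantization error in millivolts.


The maximum quantization error is +/- LSB/2.
LSB = Vref / 2^n = 9.27 / 65536 = 0.00014145 V
Max error = LSB / 2 = 0.00014145 / 2 = 7.072e-05 V
Max error = 0.0707 mV

0.0707 mV


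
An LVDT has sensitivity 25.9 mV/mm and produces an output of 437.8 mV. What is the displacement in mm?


Displacement = Vout / sensitivity.
d = 437.8 / 25.9
d = 16.903 mm

16.903 mm


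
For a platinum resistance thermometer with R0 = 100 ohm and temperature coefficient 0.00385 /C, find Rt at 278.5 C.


The RTD equation: Rt = R0 * (1 + alpha * T).
Rt = 100 * (1 + 0.00385 * 278.5)
Rt = 100 * (1 + 1.072225)
Rt = 100 * 2.072225
Rt = 207.222 ohm

207.222 ohm


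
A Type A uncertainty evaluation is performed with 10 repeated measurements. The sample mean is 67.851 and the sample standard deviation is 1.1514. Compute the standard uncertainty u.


The standard uncertainty for Type A evaluation is u = s / sqrt(n).
u = 1.1514 / sqrt(10)
u = 1.1514 / 3.1623
u = 0.3641

0.3641


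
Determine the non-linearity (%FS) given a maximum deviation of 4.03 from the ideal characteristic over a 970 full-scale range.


Linearity error = (max deviation / full scale) * 100%.
Linearity = (4.03 / 970) * 100
Linearity = 0.415 %FS

0.415 %FS


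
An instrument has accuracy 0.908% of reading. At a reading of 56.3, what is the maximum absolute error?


Absolute error = (accuracy% / 100) * reading.
Error = (0.908 / 100) * 56.3
Error = 0.00908 * 56.3
Error = 0.5112

0.5112


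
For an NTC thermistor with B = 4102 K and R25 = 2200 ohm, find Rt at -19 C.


NTC thermistor equation: Rt = R25 * exp(B * (1/T - 1/T25)).
T in Kelvin: 254.15 K, T25 = 298.15 K
1/T - 1/T25 = 1/254.15 - 1/298.15 = 0.00058067
B * (1/T - 1/T25) = 4102 * 0.00058067 = 2.3819
Rt = 2200 * exp(2.3819) = 23816.0 ohm

23816.0 ohm


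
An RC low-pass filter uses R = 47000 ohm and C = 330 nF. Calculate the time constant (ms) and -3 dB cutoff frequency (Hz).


Time constant: tau = R * C.
tau = 47000 * 3.30e-07 = 0.01551 s
tau = 15.51 ms
Cutoff frequency: fc = 1 / (2*pi*R*C).
fc = 1 / (2*pi*0.01551) = 10.26 Hz

tau = 15.51 ms, fc = 10.26 Hz


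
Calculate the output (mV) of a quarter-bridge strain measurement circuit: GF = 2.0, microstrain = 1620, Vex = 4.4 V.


Quarter bridge output: Vout = (GF * epsilon * Vex) / 4.
Vout = (2.0 * 1620e-6 * 4.4) / 4
Vout = 0.014256 / 4 V
Vout = 0.003564 V = 3.564 mV

3.564 mV


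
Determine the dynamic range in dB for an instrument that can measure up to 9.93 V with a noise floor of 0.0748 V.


Dynamic range = 20 * log10(Vmax / Vnoise).
DR = 20 * log10(9.93 / 0.0748)
DR = 20 * log10(132.75)
DR = 42.46 dB

42.46 dB


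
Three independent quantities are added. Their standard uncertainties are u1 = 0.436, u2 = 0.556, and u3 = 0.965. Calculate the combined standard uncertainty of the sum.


For a sum of independent quantities, uc = sqrt(u1^2 + u2^2 + u3^2).
uc = sqrt(0.436^2 + 0.556^2 + 0.965^2)
uc = sqrt(0.190096 + 0.309136 + 0.931225)
uc = 1.196

1.196


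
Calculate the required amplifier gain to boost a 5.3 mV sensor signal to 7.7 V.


Gain = Vout / Vin (converting to same units).
G = 7.7 V / 5.3 mV
G = 7700.0 mV / 5.3 mV
G = 1452.83

1452.83


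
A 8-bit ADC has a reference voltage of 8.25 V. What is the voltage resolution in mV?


The resolution (LSB) of an ADC is Vref / 2^n.
LSB = 8.25 / 2^8
LSB = 8.25 / 256
LSB = 0.03222656 V = 32.2265625 mV

32.2265625 mV


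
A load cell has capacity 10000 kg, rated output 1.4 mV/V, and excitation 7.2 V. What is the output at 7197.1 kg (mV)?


Vout = rated_output * Vex * (load / capacity).
Vout = 1.4 * 7.2 * (7197.1 / 10000)
Vout = 1.4 * 7.2 * 0.71971
Vout = 7.255 mV

7.255 mV


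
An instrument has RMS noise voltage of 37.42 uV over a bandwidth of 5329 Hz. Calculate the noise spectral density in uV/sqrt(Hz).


Noise spectral density = Vrms / sqrt(BW).
NSD = 37.42 / sqrt(5329)
NSD = 37.42 / 73.0
NSD = 0.5126 uV/sqrt(Hz)

0.5126 uV/sqrt(Hz)


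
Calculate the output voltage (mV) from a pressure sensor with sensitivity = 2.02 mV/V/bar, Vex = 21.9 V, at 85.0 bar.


Output = sensitivity * Vex * P.
Vout = 2.02 * 21.9 * 85.0
Vout = 44.238 * 85.0
Vout = 3760.23 mV

3760.23 mV


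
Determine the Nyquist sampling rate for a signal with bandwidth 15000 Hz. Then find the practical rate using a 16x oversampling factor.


By Nyquist theorem, fs_min = 2 * fmax.
fs_min = 2 * 15000 = 30000 Hz
Practical rate = 16 * fs_min = 16 * 30000 = 480000 Hz

fs_min = 30000 Hz, fs_practical = 480000 Hz


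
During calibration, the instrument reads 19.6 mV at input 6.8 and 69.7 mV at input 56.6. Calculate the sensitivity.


Sensitivity = (y2 - y1) / (x2 - x1).
S = (69.7 - 19.6) / (56.6 - 6.8)
S = 50.1 / 49.8
S = 1.006 mV/unit

1.006 mV/unit


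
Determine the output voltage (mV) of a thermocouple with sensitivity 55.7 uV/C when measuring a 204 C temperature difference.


The thermocouple output V = sensitivity * dT.
V = 55.7 uV/C * 204 C
V = 11362.8 uV
V = 11.363 mV

11.363 mV


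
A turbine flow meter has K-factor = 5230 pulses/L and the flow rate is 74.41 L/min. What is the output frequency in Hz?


Frequency = K * Q / 60 (converting L/min to L/s).
f = 5230 * 74.41 / 60
f = 389164.3 / 60
f = 6486.07 Hz

6486.07 Hz


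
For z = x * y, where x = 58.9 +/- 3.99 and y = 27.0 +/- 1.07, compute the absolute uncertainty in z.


For a product z = x*y, the relative uncertainty is:
uz/z = sqrt((ux/x)^2 + (uy/y)^2)
Relative uncertainties: ux/x = 3.99/58.9 = 0.067742
uy/y = 1.07/27.0 = 0.03963
z = 58.9 * 27.0 = 1590.3
uz = 1590.3 * sqrt(0.067742^2 + 0.03963^2) = 124.81

124.81


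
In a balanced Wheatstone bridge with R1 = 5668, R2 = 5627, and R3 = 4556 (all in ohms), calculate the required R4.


At balance: R1*R4 = R2*R3, so R4 = R2*R3/R1.
R4 = 5627 * 4556 / 5668
R4 = 25636612 / 5668
R4 = 4523.04 ohm

4523.04 ohm


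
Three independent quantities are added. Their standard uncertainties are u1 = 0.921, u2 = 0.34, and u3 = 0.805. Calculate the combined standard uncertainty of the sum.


For a sum of independent quantities, uc = sqrt(u1^2 + u2^2 + u3^2).
uc = sqrt(0.921^2 + 0.34^2 + 0.805^2)
uc = sqrt(0.848241 + 0.1156 + 0.648025)
uc = 1.2696

1.2696


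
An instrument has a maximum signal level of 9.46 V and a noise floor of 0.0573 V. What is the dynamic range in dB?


Dynamic range = 20 * log10(Vmax / Vnoise).
DR = 20 * log10(9.46 / 0.0573)
DR = 20 * log10(165.1)
DR = 44.35 dB

44.35 dB
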